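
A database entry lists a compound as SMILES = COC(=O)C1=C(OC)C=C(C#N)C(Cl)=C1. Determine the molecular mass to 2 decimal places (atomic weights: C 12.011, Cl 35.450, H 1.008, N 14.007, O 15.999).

225.63 g/mol

First, the molecular formula is C10H8ClNO3 (counting implicit H from valence).
  C: 10 × 12.011 = 120.110
  Cl: 1 × 35.450 = 35.450
  H: 8 × 1.008 = 8.064
  N: 1 × 14.007 = 14.007
  O: 3 × 15.999 = 47.997
Sum: 10×12.011 + 1×35.450 + 8×1.008 + 1×14.007 + 3×15.999 = 225.628 → 225.63 g/mol.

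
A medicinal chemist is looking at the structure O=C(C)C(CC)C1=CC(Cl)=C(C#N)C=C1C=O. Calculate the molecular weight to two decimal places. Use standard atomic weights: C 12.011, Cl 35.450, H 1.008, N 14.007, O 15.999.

First, the molecular formula is C13H12ClNO2 (counting implicit H from valence).
  C: 13 × 12.011 = 156.143
  Cl: 1 × 35.450 = 35.450
  H: 12 × 1.008 = 12.096
  N: 1 × 14.007 = 14.007
  O: 2 × 15.999 = 31.998
Sum: 13×12.011 + 1×35.450 + 12×1.008 + 1×14.007 + 2×15.999 = 249.694 → 249.69 g/mol.

249.69 g/mol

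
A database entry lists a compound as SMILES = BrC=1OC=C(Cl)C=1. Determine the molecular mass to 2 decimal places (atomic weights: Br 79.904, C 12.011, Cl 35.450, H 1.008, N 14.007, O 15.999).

First, the molecular formula is C4H2BrClO (counting implicit H from valence).
  Br: 1 × 79.904 = 79.904
  C: 4 × 12.011 = 48.044
  Cl: 1 × 35.450 = 35.450
  H: 2 × 1.008 = 2.016
  O: 1 × 15.999 = 15.999
Sum: 1×79.904 + 4×12.011 + 1×35.450 + 2×1.008 + 1×15.999 = 181.413 → 181.41 g/mol.

181.41 g/mol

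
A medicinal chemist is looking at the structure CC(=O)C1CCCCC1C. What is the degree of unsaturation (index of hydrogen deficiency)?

Molecular formula: C9H16O.
DoU = (2C + 2 + N − H − X) / 2, where X is the halogen count and O/S are ignored.
    = (2·9 + 2 + 0 − 16 − 0) / 2 = 4 / 2 = 2.

2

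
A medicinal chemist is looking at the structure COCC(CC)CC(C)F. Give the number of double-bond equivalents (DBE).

Degree of unsaturation = (number of rings) + (number of π bonds).
Ring closures in the SMILES: 0.
π bonds: none → 0 DoU from unsaturation.
Total DoU = 0 + 0 = 0.

0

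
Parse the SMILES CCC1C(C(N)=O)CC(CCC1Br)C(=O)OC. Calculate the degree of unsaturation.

3

Molecular formula: C12H20BrNO3.
DoU = (2C + 2 + N − H − X) / 2, where X is the halogen count and O/S are ignored.
    = (2·12 + 2 + 1 − 20 − 1) / 2 = 6 / 2 = 3.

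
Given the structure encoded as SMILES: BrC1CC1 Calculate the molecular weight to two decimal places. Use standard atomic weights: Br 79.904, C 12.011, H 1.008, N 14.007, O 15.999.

First, the molecular formula is C3H5Br (counting implicit H from valence).
  Br: 1 × 79.904 = 79.904
  C: 3 × 12.011 = 36.033
  H: 5 × 1.008 = 5.040
Sum: 1×79.904 + 3×12.011 + 5×1.008 = 120.977 → 120.98 g/mol.

120.98 g/mol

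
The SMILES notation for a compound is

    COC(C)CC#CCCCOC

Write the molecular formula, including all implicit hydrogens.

Walk through each heavy atom and fill implicit hydrogens from standard valence (C 4, N 3, O 2, S 2, halogen 1):
  atom 1: C, bond orders sum to 1 (valence 4) → 3 H
  atom 2: O, bond orders sum to 2 (valence 2) → 0 H
  atom 3: C, bond orders sum to 3 (valence 4) → 1 H
  atom 4: C, bond orders sum to 1 (valence 4) → 3 H
  atom 5: C, bond orders sum to 2 (valence 4) → 2 H
  atom 6: C, bond orders sum to 4 (valence 4) → 0 H
  atom 7: C, bond orders sum to 4 (valence 4) → 0 H
  atom 8: C, bond orders sum to 2 (valence 4) → 2 H
  atom 9: C, bond orders sum to 2 (valence 4) → 2 H
  atom 10: C, bond orders sum to 2 (valence 4) → 2 H
  atom 11: O, bond orders sum to 2 (valence 2) → 0 H
  atom 12: C, bond orders sum to 1 (valence 4) → 3 H
Totals → C:10, H:18, O:2.
In Hill order: C10H18O2.

C10H18O2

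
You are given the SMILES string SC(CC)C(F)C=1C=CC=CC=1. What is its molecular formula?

Walk through each heavy atom and fill implicit hydrogens from standard valence (C 4, N 3, O 2, S 2, halogen 1):
  atom 1: S, bond orders sum to 1 (valence 2) → 1 H
  atom 2: C, bond orders sum to 3 (valence 4) → 1 H
  atom 3: C, bond orders sum to 2 (valence 4) → 2 H
  atom 4: C, bond orders sum to 1 (valence 4) → 3 H
  atom 5: C, bond orders sum to 3 (valence 4) → 1 H
  atom 6: F (halogen, monovalent) → 0 H
  atom 7: C, bond orders sum to 4 (valence 4) → 0 H
  atom 8: C, bond orders sum to 3 (valence 4) → 1 H
  atom 9: C, bond orders sum to 3 (valence 4) → 1 H
  atom 10: C, bond orders sum to 3 (valence 4) → 1 H
  atom 11: C, bond orders sum to 3 (valence 4) → 1 H
  atom 12: C, bond orders sum to 3 (valence 4) → 1 H
Totals → C:10, H:13, F:1, S:1.
In Hill order: C10H13FS.

C10H13FS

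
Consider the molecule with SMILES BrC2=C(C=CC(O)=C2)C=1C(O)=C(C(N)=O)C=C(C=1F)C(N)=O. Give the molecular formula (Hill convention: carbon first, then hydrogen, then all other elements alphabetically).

Walk through each heavy atom and fill implicit hydrogens from standard valence (C 4, N 3, O 2, S 2, halogen 1):
  atom 1: Br (halogen, monovalent) → 0 H
  atom 2: C, bond orders sum to 4 (valence 4) → 0 H
  atom 3: C, bond orders sum to 4 (valence 4) → 0 H
  atom 4: C, bond orders sum to 3 (valence 4) → 1 H
  atom 5: C, bond orders sum to 3 (valence 4) → 1 H
  atom 6: C, bond orders sum to 4 (valence 4) → 0 H
  atom 7: O, bond orders sum to 1 (valence 2) → 1 H
  atom 8: C, bond orders sum to 3 (valence 4) → 1 H
  atom 9: C, bond orders sum to 4 (valence 4) → 0 H
  atom 10: C, bond orders sum to 4 (valence 4) → 0 H
  atom 11: O, bond orders sum to 1 (valence 2) → 1 H
  atom 12: C, bond orders sum to 4 (valence 4) → 0 H
  atom 13: C, bond orders sum to 4 (valence 4) → 0 H
  atom 14: N, bond orders sum to 1 (valence 3) → 2 H
  atom 15: O, bond orders sum to 2 (valence 2) → 0 H
  atom 16: C, bond orders sum to 3 (valence 4) → 1 H
  atom 17: C, bond orders sum to 4 (valence 4) → 0 H
  atom 18: C, bond orders sum to 4 (valence 4) → 0 H
  atom 19: F (halogen, monovalent) → 0 H
  atom 20: C, bond orders sum to 4 (valence 4) → 0 H
  atom 21: N, bond orders sum to 1 (valence 3) → 2 H
  atom 22: O, bond orders sum to 2 (valence 2) → 0 H
Totals → C:14, H:10, Br:1, F:1, N:2, O:4.

C14H10BrFN2O4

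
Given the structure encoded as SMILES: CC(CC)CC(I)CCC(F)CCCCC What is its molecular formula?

C14H28FI

Walk through each heavy atom and fill implicit hydrogens from standard valence (C 4, N 3, O 2, S 2, halogen 1):
  atom 1: C, bond orders sum to 1 (valence 4) → 3 H
  atom 2: C, bond orders sum to 3 (valence 4) → 1 H
  atom 3: C, bond orders sum to 2 (valence 4) → 2 H
  atom 4: C, bond orders sum to 1 (valence 4) → 3 H
  atom 5: C, bond orders sum to 2 (valence 4) → 2 H
  atom 6: C, bond orders sum to 3 (valence 4) → 1 H
  atom 7: I (halogen, monovalent) → 0 H
  atom 8: C, bond orders sum to 2 (valence 4) → 2 H
  atom 9: C, bond orders sum to 2 (valence 4) → 2 H
  atom 10: C, bond orders sum to 3 (valence 4) → 1 H
  atom 11: F (halogen, monovalent) → 0 H
  atom 12: C, bond orders sum to 2 (valence 4) → 2 H
  atom 13: C, bond orders sum to 2 (valence 4) → 2 H
  atom 14: C, bond orders sum to 2 (valence 4) → 2 H
  atom 15: C, bond orders sum to 2 (valence 4) → 2 H
  atom 16: C, bond orders sum to 1 (valence 4) → 3 H
Totals → C:14, H:28, F:1, I:1.
In Hill order: C14H28FI.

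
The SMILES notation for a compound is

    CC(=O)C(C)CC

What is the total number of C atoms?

6

Count every carbon token in the SMILES (each C, including those in ring-closure positions and inside branches).
Carbon count: 6.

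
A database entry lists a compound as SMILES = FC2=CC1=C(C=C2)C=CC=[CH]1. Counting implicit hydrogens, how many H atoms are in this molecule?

Walk through each heavy atom and fill implicit hydrogens from standard valence (C 4, N 3, O 2, S 2, halogen 1):
  atom 1: F (halogen, monovalent) → 0 H
  atom 2: C, bond orders sum to 4 (valence 4) → 0 H
  atom 3: C, bond orders sum to 3 (valence 4) → 1 H
  atom 4: C, bond orders sum to 4 (valence 4) → 0 H
  atom 5: C, bond orders sum to 4 (valence 4) → 0 H
  atom 6: C, bond orders sum to 3 (valence 4) → 1 H
  atom 7: C, bond orders sum to 3 (valence 4) → 1 H
  atom 8: C, bond orders sum to 3 (valence 4) → 1 H
  atom 9: C, bond orders sum to 3 (valence 4) → 1 H
  atom 10: C, bond orders sum to 3 (valence 4) → 1 H
  atom 11: C with explicit H count 1
Total hydrogens: 7.

7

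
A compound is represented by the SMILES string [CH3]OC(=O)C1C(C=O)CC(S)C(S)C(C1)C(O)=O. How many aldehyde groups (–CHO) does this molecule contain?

The aldehyde motif appears at heavy-atom position 7 in the SMILES.
Other groups present: 1 carboxylic acid, 1 ester, 2 thiol.
Aldehyde count: 1.

1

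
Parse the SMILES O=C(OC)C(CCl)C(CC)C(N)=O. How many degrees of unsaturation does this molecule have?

Molecular formula: C8H14ClNO3.
DoU = (2C + 2 + N − H − X) / 2, where X is the halogen count and O/S are ignored.
    = (2·8 + 2 + 1 − 14 − 1) / 2 = 4 / 2 = 2.

2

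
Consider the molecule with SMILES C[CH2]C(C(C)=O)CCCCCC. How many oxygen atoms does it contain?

1

Scan the SMILES for O atoms (remember two-letter symbols like Cl and Br are single atoms).
Oxygen count: 1.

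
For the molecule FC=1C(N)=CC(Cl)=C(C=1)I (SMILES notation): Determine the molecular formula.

C6H4ClFIN

Walk through each heavy atom and fill implicit hydrogens from standard valence (C 4, N 3, O 2, S 2, halogen 1):
  atom 1: F (halogen, monovalent) → 0 H
  atom 2: C, bond orders sum to 4 (valence 4) → 0 H
  atom 3: C, bond orders sum to 4 (valence 4) → 0 H
  atom 4: N, bond orders sum to 1 (valence 3) → 2 H
  atom 5: C, bond orders sum to 3 (valence 4) → 1 H
  atom 6: C, bond orders sum to 4 (valence 4) → 0 H
  atom 7: Cl (halogen, monovalent) → 0 H
  atom 8: C, bond orders sum to 4 (valence 4) → 0 H
  atom 9: C, bond orders sum to 3 (valence 4) → 1 H
  atom 10: I (halogen, monovalent) → 0 H
Totals → C:6, H:4, Cl:1, F:1, I:1, N:1.
In Hill order: C6H4ClFIN.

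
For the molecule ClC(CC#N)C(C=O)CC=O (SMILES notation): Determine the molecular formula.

Walk through each heavy atom and fill implicit hydrogens from standard valence (C 4, N 3, O 2, S 2, halogen 1):
  atom 1: Cl (halogen, monovalent) → 0 H
  atom 2: C, bond orders sum to 3 (valence 4) → 1 H
  atom 3: C, bond orders sum to 2 (valence 4) → 2 H
  atom 4: C, bond orders sum to 4 (valence 4) → 0 H
  atom 5: N, bond orders sum to 3 (valence 3) → 0 H
  atom 6: C, bond orders sum to 3 (valence 4) → 1 H
  atom 7: C, bond orders sum to 3 (valence 4) → 1 H
  atom 8: O, bond orders sum to 2 (valence 2) → 0 H
  atom 9: C, bond orders sum to 2 (valence 4) → 2 H
  atom 10: C, bond orders sum to 3 (valence 4) → 1 H
  atom 11: O, bond orders sum to 2 (valence 2) → 0 H
Totals → C:7, H:8, Cl:1, N:1, O:2.

C7H8ClNO2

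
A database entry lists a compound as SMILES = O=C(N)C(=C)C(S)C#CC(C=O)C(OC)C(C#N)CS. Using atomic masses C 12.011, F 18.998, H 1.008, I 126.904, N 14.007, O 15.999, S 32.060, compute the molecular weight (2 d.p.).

312.40 g/mol

First, the molecular formula is C13H16N2O3S2 (counting implicit H from valence).
  C: 13 × 12.011 = 156.143
  H: 16 × 1.008 = 16.128
  N: 2 × 14.007 = 28.014
  O: 3 × 15.999 = 47.997
  S: 2 × 32.060 = 64.120
Sum: 13×12.011 + 16×1.008 + 2×14.007 + 3×15.999 + 2×32.060 = 312.402 → 312.40 g/mol.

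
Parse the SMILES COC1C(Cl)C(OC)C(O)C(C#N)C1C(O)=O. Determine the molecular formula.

C10H14ClNO5

Walk through each heavy atom and fill implicit hydrogens from standard valence (C 4, N 3, O 2, S 2, halogen 1):
  atom 1: C, bond orders sum to 1 (valence 4) → 3 H
  atom 2: O, bond orders sum to 2 (valence 2) → 0 H
  atom 3: C, bond orders sum to 3 (valence 4) → 1 H
  atom 4: C, bond orders sum to 3 (valence 4) → 1 H
  atom 5: Cl (halogen, monovalent) → 0 H
  atom 6: C, bond orders sum to 3 (valence 4) → 1 H
  atom 7: O, bond orders sum to 2 (valence 2) → 0 H
  atom 8: C, bond orders sum to 1 (valence 4) → 3 H
  atom 9: C, bond orders sum to 3 (valence 4) → 1 H
  atom 10: O, bond orders sum to 1 (valence 2) → 1 H
  atom 11: C, bond orders sum to 3 (valence 4) → 1 H
  atom 12: C, bond orders sum to 4 (valence 4) → 0 H
  atom 13: N, bond orders sum to 3 (valence 3) → 0 H
  atom 14: C, bond orders sum to 3 (valence 4) → 1 H
  atom 15: C, bond orders sum to 4 (valence 4) → 0 H
  atom 16: O, bond orders sum to 1 (valence 2) → 1 H
  atom 17: O, bond orders sum to 2 (valence 2) → 0 H
Totals → C:10, H:14, Cl:1, N:1, O:5.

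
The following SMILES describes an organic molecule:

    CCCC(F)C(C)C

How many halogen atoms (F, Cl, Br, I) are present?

1

Halogen atoms appear at heavy-atom position 5 (1×F).
Halogen count: 1.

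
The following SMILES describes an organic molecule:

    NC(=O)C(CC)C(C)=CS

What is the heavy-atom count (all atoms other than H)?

10

Every atom symbol written in the SMILES (organic subset) is one heavy atom; implicit H are not written.
Heavy atoms by element → C:7, N:1, O:1, S:1.
Total: 10.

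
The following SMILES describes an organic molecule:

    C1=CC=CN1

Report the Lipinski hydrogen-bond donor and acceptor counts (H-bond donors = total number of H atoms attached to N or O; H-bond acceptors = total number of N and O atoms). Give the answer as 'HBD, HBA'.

1, 1

Donors: find every N or O and count the H atoms it carries.
  atom 5 (N): bond orders sum to 2 → 1 H
Lipinski HBD = 1.
Acceptors: N atoms = 1, O atoms = 0 → HBA = 1.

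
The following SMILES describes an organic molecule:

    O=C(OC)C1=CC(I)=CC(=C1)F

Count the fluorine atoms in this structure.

Scan the SMILES for F atoms (remember two-letter symbols like Cl and Br are single atoms).
Fluorine count: 1.

1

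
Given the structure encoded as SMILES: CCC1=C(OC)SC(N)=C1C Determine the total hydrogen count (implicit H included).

13

Walk through each heavy atom and fill implicit hydrogens from standard valence (C 4, N 3, O 2, S 2, halogen 1):
  atom 1: C, bond orders sum to 1 (valence 4) → 3 H
  atom 2: C, bond orders sum to 2 (valence 4) → 2 H
  atom 3: C, bond orders sum to 4 (valence 4) → 0 H
  atom 4: C, bond orders sum to 4 (valence 4) → 0 H
  atom 5: O, bond orders sum to 2 (valence 2) → 0 H
  atom 6: C, bond orders sum to 1 (valence 4) → 3 H
  atom 7: S, bond orders sum to 2 (valence 2) → 0 H
  atom 8: C, bond orders sum to 4 (valence 4) → 0 H
  atom 9: N, bond orders sum to 1 (valence 3) → 2 H
  atom 10: C, bond orders sum to 4 (valence 4) → 0 H
  atom 11: C, bond orders sum to 1 (valence 4) → 3 H
Total hydrogens: 13.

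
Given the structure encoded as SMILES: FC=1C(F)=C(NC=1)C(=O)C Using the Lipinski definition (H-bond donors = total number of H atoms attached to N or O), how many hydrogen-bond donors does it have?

1

Donors: find every N or O and count the H atoms it carries.
  atom 6 (N): bond orders sum to 2 → 1 H
  atom 9 (O): bond orders sum to 2 → 0 H
Lipinski HBD = 1.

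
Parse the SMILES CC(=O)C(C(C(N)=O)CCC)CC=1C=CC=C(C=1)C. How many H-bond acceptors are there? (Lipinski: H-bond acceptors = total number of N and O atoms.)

N atoms: 1; O atoms: 2.
Lipinski HBA = 1 + 2 = 3.

3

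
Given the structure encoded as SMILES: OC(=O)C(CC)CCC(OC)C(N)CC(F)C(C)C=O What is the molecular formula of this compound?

Walk through each heavy atom and fill implicit hydrogens from standard valence (C 4, N 3, O 2, S 2, halogen 1):
  atom 1: O, bond orders sum to 1 (valence 2) → 1 H
  atom 2: C, bond orders sum to 4 (valence 4) → 0 H
  atom 3: O, bond orders sum to 2 (valence 2) → 0 H
  atom 4: C, bond orders sum to 3 (valence 4) → 1 H
  atom 5: C, bond orders sum to 2 (valence 4) → 2 H
  atom 6: C, bond orders sum to 1 (valence 4) → 3 H
  atom 7: C, bond orders sum to 2 (valence 4) → 2 H
  atom 8: C, bond orders sum to 2 (valence 4) → 2 H
  atom 9: C, bond orders sum to 3 (valence 4) → 1 H
  atom 10: O, bond orders sum to 2 (valence 2) → 0 H
  atom 11: C, bond orders sum to 1 (valence 4) → 3 H
  atom 12: C, bond orders sum to 3 (valence 4) → 1 H
  atom 13: N, bond orders sum to 1 (valence 3) → 2 H
  atom 14: C, bond orders sum to 2 (valence 4) → 2 H
  atom 15: C, bond orders sum to 3 (valence 4) → 1 H
  atom 16: F (halogen, monovalent) → 0 H
  atom 17: C, bond orders sum to 3 (valence 4) → 1 H
  atom 18: C, bond orders sum to 1 (valence 4) → 3 H
  atom 19: C, bond orders sum to 3 (valence 4) → 1 H
  atom 20: O, bond orders sum to 2 (valence 2) → 0 H
Totals → C:14, H:26, F:1, N:1, O:4.
In Hill order: C14H26FNO4.

C14H26FNO4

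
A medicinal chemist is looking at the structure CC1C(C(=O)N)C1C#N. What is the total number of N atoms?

Scan the SMILES for N atoms (remember two-letter symbols like Cl and Br are single atoms).
Nitrogen count: 2.

2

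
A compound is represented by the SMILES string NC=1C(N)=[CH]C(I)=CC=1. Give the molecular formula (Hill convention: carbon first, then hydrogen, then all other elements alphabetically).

C6H7IN2

Walk through each heavy atom and fill implicit hydrogens from standard valence (C 4, N 3, O 2, S 2, halogen 1):
  atom 1: N, bond orders sum to 1 (valence 3) → 2 H
  atom 2: C, bond orders sum to 4 (valence 4) → 0 H
  atom 3: C, bond orders sum to 4 (valence 4) → 0 H
  atom 4: N, bond orders sum to 1 (valence 3) → 2 H
  atom 5: C with explicit H count 1
  atom 6: C, bond orders sum to 4 (valence 4) → 0 H
  atom 7: I (halogen, monovalent) → 0 H
  atom 8: C, bond orders sum to 3 (valence 4) → 1 H
  atom 9: C, bond orders sum to 3 (valence 4) → 1 H
Totals → C:6, H:7, I:1, N:2.
In Hill order: C6H7IN2.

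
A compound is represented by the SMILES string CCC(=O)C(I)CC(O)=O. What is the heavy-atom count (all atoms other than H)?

Every atom symbol written in the SMILES (organic subset) is one heavy atom; implicit H are not written.
Heavy atoms by element → C:6, I:1, O:3.
Total: 10.

10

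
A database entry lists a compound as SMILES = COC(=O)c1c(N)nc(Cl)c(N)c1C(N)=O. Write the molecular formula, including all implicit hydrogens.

C8H9ClN4O3

Walk through each heavy atom and fill implicit hydrogens from standard valence (C 4, N 3, O 2, S 2, halogen 1); for lowercase aromatic atoms, an aromatic c carries 1 H when it has two neighbours and 0 H with three, and aromatic n carries 0 H:
  atom 1: C, bond orders sum to 1 (valence 4) → 3 H
  atom 2: O, bond orders sum to 2 (valence 2) → 0 H
  atom 3: C, bond orders sum to 4 (valence 4) → 0 H
  atom 4: O, bond orders sum to 2 (valence 2) → 0 H
  atom 5: aromatic c, 3 neighbours → 0 H
  atom 6: aromatic c, 3 neighbours → 0 H
  atom 7: N, bond orders sum to 1 (valence 3) → 2 H
  atom 8: aromatic n, 2 neighbours → 0 H
  atom 9: aromatic c, 3 neighbours → 0 H
  atom 10: Cl (halogen, monovalent) → 0 H
  atom 11: aromatic c, 3 neighbours → 0 H
  atom 12: N, bond orders sum to 1 (valence 3) → 2 H
  atom 13: aromatic c, 3 neighbours → 0 H
  atom 14: C, bond orders sum to 4 (valence 4) → 0 H
  atom 15: N, bond orders sum to 1 (valence 3) → 2 H
  atom 16: O, bond orders sum to 2 (valence 2) → 0 H
Totals → C:8, H:9, Cl:1, N:4, O:3.
In Hill order: C8H9ClN4O3.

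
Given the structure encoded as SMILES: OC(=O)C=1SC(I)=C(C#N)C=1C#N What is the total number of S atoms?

Scan the SMILES for S atoms (remember two-letter symbols like Cl and Br are single atoms).
Sulfur count: 1.

1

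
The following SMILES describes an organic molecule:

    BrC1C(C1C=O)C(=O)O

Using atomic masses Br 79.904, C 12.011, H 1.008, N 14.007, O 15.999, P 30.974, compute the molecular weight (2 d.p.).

193.00 g/mol

First, the molecular formula is C5H5BrO3 (counting implicit H from valence).
  Br: 1 × 79.904 = 79.904
  C: 5 × 12.011 = 60.055
  H: 5 × 1.008 = 5.040
  O: 3 × 15.999 = 47.997
Sum: 1×79.904 + 5×12.011 + 5×1.008 + 3×15.999 = 192.996 → 193.00 g/mol.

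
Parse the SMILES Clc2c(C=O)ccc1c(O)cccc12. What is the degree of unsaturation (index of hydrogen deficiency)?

Molecular formula: C11H7ClO2.
DoU = (2C + 2 + N − H − X) / 2, where X is the halogen count and O/S are ignored.
    = (2·11 + 2 + 0 − 7 − 1) / 2 = 16 / 2 = 8.

8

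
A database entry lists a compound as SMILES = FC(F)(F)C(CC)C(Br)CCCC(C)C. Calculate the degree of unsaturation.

0

Molecular formula: C11H20BrF3.
DoU = (2C + 2 + N − H − X) / 2, where X is the halogen count and O/S are ignored.
    = (2·11 + 2 + 0 − 20 − 4) / 2 = 0 / 2 = 0.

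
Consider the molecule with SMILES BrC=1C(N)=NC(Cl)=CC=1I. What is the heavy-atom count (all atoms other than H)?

10

Every atom symbol written in the SMILES (organic subset) is one heavy atom; implicit H are not written.
Heavy atoms by element → Br:1, C:5, Cl:1, I:1, N:2.
Total: 10.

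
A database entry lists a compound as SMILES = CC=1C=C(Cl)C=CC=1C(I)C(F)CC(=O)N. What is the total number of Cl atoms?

Scan the SMILES for Cl atoms (remember two-letter symbols like Cl and Br are single atoms).
Chlorine count: 1.

1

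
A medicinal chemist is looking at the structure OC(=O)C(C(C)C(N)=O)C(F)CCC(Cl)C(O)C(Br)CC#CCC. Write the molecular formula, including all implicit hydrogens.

C16H24BrClFNO4

Walk through each heavy atom and fill implicit hydrogens from standard valence (C 4, N 3, O 2, S 2, halogen 1):
  atom 1: O, bond orders sum to 1 (valence 2) → 1 H
  atom 2: C, bond orders sum to 4 (valence 4) → 0 H
  atom 3: O, bond orders sum to 2 (valence 2) → 0 H
  atom 4: C, bond orders sum to 3 (valence 4) → 1 H
  atom 5: C, bond orders sum to 3 (valence 4) → 1 H
  atom 6: C, bond orders sum to 1 (valence 4) → 3 H
  atom 7: C, bond orders sum to 4 (valence 4) → 0 H
  atom 8: N, bond orders sum to 1 (valence 3) → 2 H
  atom 9: O, bond orders sum to 2 (valence 2) → 0 H
  atom 10: C, bond orders sum to 3 (valence 4) → 1 H
  atom 11: F (halogen, monovalent) → 0 H
  atom 12: C, bond orders sum to 2 (valence 4) → 2 H
  atom 13: C, bond orders sum to 2 (valence 4) → 2 H
  atom 14: C, bond orders sum to 3 (valence 4) → 1 H
  atom 15: Cl (halogen, monovalent) → 0 H
  atom 16: C, bond orders sum to 3 (valence 4) → 1 H
  atom 17: O, bond orders sum to 1 (valence 2) → 1 H
  atom 18: C, bond orders sum to 3 (valence 4) → 1 H
  atom 19: Br (halogen, monovalent) → 0 H
  atom 20: C, bond orders sum to 2 (valence 4) → 2 H
  atom 21: C, bond orders sum to 4 (valence 4) → 0 H
  atom 22: C, bond orders sum to 4 (valence 4) → 0 H
  atom 23: C, bond orders sum to 2 (valence 4) → 2 H
  atom 24: C, bond orders sum to 1 (valence 4) → 3 H
Totals → C:16, H:24, Br:1, Cl:1, F:1, N:1, O:4.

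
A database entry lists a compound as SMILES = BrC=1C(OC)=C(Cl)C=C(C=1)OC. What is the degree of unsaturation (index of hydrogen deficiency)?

Molecular formula: C8H8BrClO2.
DoU = (2C + 2 + N − H − X) / 2, where X is the halogen count and O/S are ignored.
    = (2·8 + 2 + 0 − 8 − 2) / 2 = 8 / 2 = 4.

4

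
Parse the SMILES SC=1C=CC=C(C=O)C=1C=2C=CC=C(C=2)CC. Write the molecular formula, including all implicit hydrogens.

C15H14OS

Walk through each heavy atom and fill implicit hydrogens from standard valence (C 4, N 3, O 2, S 2, halogen 1):
  atom 1: S, bond orders sum to 1 (valence 2) → 1 H
  atom 2: C, bond orders sum to 4 (valence 4) → 0 H
  atom 3: C, bond orders sum to 3 (valence 4) → 1 H
  atom 4: C, bond orders sum to 3 (valence 4) → 1 H
  atom 5: C, bond orders sum to 3 (valence 4) → 1 H
  atom 6: C, bond orders sum to 4 (valence 4) → 0 H
  atom 7: C, bond orders sum to 3 (valence 4) → 1 H
  atom 8: O, bond orders sum to 2 (valence 2) → 0 H
  atom 9: C, bond orders sum to 4 (valence 4) → 0 H
  atom 10: C, bond orders sum to 4 (valence 4) → 0 H
  atom 11: C, bond orders sum to 3 (valence 4) → 1 H
  atom 12: C, bond orders sum to 3 (valence 4) → 1 H
  atom 13: C, bond orders sum to 3 (valence 4) → 1 H
  atom 14: C, bond orders sum to 4 (valence 4) → 0 H
  atom 15: C, bond orders sum to 3 (valence 4) → 1 H
  atom 16: C, bond orders sum to 2 (valence 4) → 2 H
  atom 17: C, bond orders sum to 1 (valence 4) → 3 H
Totals → C:15, H:14, O:1, S:1.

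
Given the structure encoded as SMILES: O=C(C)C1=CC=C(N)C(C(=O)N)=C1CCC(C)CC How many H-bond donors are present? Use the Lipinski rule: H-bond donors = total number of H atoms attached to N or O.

Donors: find every N or O and count the H atoms it carries.
  atom 1 (O): bond orders sum to 2 → 0 H
  atom 8 (N): bond orders sum to 1 → 2 H
  atom 11 (O): bond orders sum to 2 → 0 H
  atom 12 (N): bond orders sum to 1 → 2 H
Lipinski HBD = 4.

4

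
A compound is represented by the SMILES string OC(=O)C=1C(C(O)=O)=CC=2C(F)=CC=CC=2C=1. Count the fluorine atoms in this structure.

1

Scan the SMILES for F atoms (remember two-letter symbols like Cl and Br are single atoms).
Fluorine count: 1.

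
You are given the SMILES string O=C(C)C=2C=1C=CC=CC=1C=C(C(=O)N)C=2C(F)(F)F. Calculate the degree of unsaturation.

9

Degree of unsaturation = (number of rings) + (number of π bonds).
Ring closures in the SMILES: 2.
π bonds: 7 double bonds (each 1 DoU) → 7 DoU from unsaturation.
Total DoU = 2 + 7 = 9.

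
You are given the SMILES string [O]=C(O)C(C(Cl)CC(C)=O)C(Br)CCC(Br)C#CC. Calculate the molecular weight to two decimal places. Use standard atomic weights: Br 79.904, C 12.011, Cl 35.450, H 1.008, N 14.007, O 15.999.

416.53 g/mol

First, the molecular formula is C13H17Br2ClO3 (counting implicit H from valence).
  Br: 2 × 79.904 = 159.808
  C: 13 × 12.011 = 156.143
  Cl: 1 × 35.450 = 35.450
  H: 17 × 1.008 = 17.136
  O: 3 × 15.999 = 47.997
Sum: 2×79.904 + 13×12.011 + 1×35.450 + 17×1.008 + 3×15.999 = 416.534 → 416.53 g/mol.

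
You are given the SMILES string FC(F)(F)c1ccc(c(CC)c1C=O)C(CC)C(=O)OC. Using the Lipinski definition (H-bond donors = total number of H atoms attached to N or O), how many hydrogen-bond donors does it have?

Donors: find every N or O and count the H atoms it carries.
  atom 14 (O): bond orders sum to 2 → 0 H
  atom 19 (O): bond orders sum to 2 → 0 H
  atom 20 (O): bond orders sum to 2 → 0 H
Lipinski HBD = 0.

0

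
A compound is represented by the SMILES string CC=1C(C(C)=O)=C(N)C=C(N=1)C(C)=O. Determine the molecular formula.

C10H12N2O2

Walk through each heavy atom and fill implicit hydrogens from standard valence (C 4, N 3, O 2, S 2, halogen 1):
  atom 1: C, bond orders sum to 1 (valence 4) → 3 H
  atom 2: C, bond orders sum to 4 (valence 4) → 0 H
  atom 3: C, bond orders sum to 4 (valence 4) → 0 H
  atom 4: C, bond orders sum to 4 (valence 4) → 0 H
  atom 5: C, bond orders sum to 1 (valence 4) → 3 H
  atom 6: O, bond orders sum to 2 (valence 2) → 0 H
  atom 7: C, bond orders sum to 4 (valence 4) → 0 H
  atom 8: N, bond orders sum to 1 (valence 3) → 2 H
  atom 9: C, bond orders sum to 3 (valence 4) → 1 H
  atom 10: C, bond orders sum to 4 (valence 4) → 0 H
  atom 11: N, bond orders sum to 3 (valence 3) → 0 H
  atom 12: C, bond orders sum to 4 (valence 4) → 0 H
  atom 13: C, bond orders sum to 1 (valence 4) → 3 H
  atom 14: O, bond orders sum to 2 (valence 2) → 0 H
Totals → C:10, H:12, N:2, O:2.
In Hill order: C10H12N2O2.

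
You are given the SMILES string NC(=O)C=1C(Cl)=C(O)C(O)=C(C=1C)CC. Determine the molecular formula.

C10H12ClNO3

Walk through each heavy atom and fill implicit hydrogens from standard valence (C 4, N 3, O 2, S 2, halogen 1):
  atom 1: N, bond orders sum to 1 (valence 3) → 2 H
  atom 2: C, bond orders sum to 4 (valence 4) → 0 H
  atom 3: O, bond orders sum to 2 (valence 2) → 0 H
  atom 4: C, bond orders sum to 4 (valence 4) → 0 H
  atom 5: C, bond orders sum to 4 (valence 4) → 0 H
  atom 6: Cl (halogen, monovalent) → 0 H
  atom 7: C, bond orders sum to 4 (valence 4) → 0 H
  atom 8: O, bond orders sum to 1 (valence 2) → 1 H
  atom 9: C, bond orders sum to 4 (valence 4) → 0 H
  atom 10: O, bond orders sum to 1 (valence 2) → 1 H
  atom 11: C, bond orders sum to 4 (valence 4) → 0 H
  atom 12: C, bond orders sum to 4 (valence 4) → 0 H
  atom 13: C, bond orders sum to 1 (valence 4) → 3 H
  atom 14: C, bond orders sum to 2 (valence 4) → 2 H
  atom 15: C, bond orders sum to 1 (valence 4) → 3 H
Totals → C:10, H:12, Cl:1, N:1, O:3.
In Hill order: C10H12ClNO3.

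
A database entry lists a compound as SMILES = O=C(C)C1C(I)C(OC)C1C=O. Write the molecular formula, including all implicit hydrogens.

C8H11IO3

Walk through each heavy atom and fill implicit hydrogens from standard valence (C 4, N 3, O 2, S 2, halogen 1):
  atom 1: O, bond orders sum to 2 (valence 2) → 0 H
  atom 2: C, bond orders sum to 4 (valence 4) → 0 H
  atom 3: C, bond orders sum to 1 (valence 4) → 3 H
  atom 4: C, bond orders sum to 3 (valence 4) → 1 H
  atom 5: C, bond orders sum to 3 (valence 4) → 1 H
  atom 6: I (halogen, monovalent) → 0 H
  atom 7: C, bond orders sum to 3 (valence 4) → 1 H
  atom 8: O, bond orders sum to 2 (valence 2) → 0 H
  atom 9: C, bond orders sum to 1 (valence 4) → 3 H
  atom 10: C, bond orders sum to 3 (valence 4) → 1 H
  atom 11: C, bond orders sum to 3 (valence 4) → 1 H
  atom 12: O, bond orders sum to 2 (valence 2) → 0 H
Totals → C:8, H:11, I:1, O:3.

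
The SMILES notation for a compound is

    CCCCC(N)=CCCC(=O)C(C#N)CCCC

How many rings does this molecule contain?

0

In SMILES, each pair of matching ring-closure digits denotes one ring-closing bond; the number of such bonds equals the number of independent rings.
Ring-closure bonds here: 0.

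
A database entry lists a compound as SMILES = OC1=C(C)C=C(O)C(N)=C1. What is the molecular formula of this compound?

Walk through each heavy atom and fill implicit hydrogens from standard valence (C 4, N 3, O 2, S 2, halogen 1):
  atom 1: O, bond orders sum to 1 (valence 2) → 1 H
  atom 2: C, bond orders sum to 4 (valence 4) → 0 H
  atom 3: C, bond orders sum to 4 (valence 4) → 0 H
  atom 4: C, bond orders sum to 1 (valence 4) → 3 H
  atom 5: C, bond orders sum to 3 (valence 4) → 1 H
  atom 6: C, bond orders sum to 4 (valence 4) → 0 H
  atom 7: O, bond orders sum to 1 (valence 2) → 1 H
  atom 8: C, bond orders sum to 4 (valence 4) → 0 H
  atom 9: N, bond orders sum to 1 (valence 3) → 2 H
  atom 10: C, bond orders sum to 3 (valence 4) → 1 H
Totals → C:7, H:9, N:1, O:2.

C7H9NO2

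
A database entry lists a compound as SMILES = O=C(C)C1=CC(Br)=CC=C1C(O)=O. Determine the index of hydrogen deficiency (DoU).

Degree of unsaturation = (number of rings) + (number of π bonds).
Ring closures in the SMILES: 1.
π bonds: 5 double bonds (each 1 DoU) → 5 DoU from unsaturation.
Total DoU = 1 + 5 = 6.

6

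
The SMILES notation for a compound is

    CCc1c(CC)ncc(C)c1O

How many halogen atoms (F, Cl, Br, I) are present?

0

Scan the SMILES for the halogen motif — none present.
Groups that are present: 1 hydroxyl.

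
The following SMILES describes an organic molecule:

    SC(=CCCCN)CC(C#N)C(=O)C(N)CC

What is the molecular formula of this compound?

C12H21N3OS

Walk through each heavy atom and fill implicit hydrogens from standard valence (C 4, N 3, O 2, S 2, halogen 1):
  atom 1: S, bond orders sum to 1 (valence 2) → 1 H
  atom 2: C, bond orders sum to 4 (valence 4) → 0 H
  atom 3: C, bond orders sum to 3 (valence 4) → 1 H
  atom 4: C, bond orders sum to 2 (valence 4) → 2 H
  atom 5: C, bond orders sum to 2 (valence 4) → 2 H
  atom 6: C, bond orders sum to 2 (valence 4) → 2 H
  atom 7: N, bond orders sum to 1 (valence 3) → 2 H
  atom 8: C, bond orders sum to 2 (valence 4) → 2 H
  atom 9: C, bond orders sum to 3 (valence 4) → 1 H
  atom 10: C, bond orders sum to 4 (valence 4) → 0 H
  atom 11: N, bond orders sum to 3 (valence 3) → 0 H
  atom 12: C, bond orders sum to 4 (valence 4) → 0 H
  atom 13: O, bond orders sum to 2 (valence 2) → 0 H
  atom 14: C, bond orders sum to 3 (valence 4) → 1 H
  atom 15: N, bond orders sum to 1 (valence 3) → 2 H
  atom 16: C, bond orders sum to 2 (valence 4) → 2 H
  atom 17: C, bond orders sum to 1 (valence 4) → 3 H
Totals → C:12, H:21, N:3, O:1, S:1.
In Hill order: C12H21N3OS.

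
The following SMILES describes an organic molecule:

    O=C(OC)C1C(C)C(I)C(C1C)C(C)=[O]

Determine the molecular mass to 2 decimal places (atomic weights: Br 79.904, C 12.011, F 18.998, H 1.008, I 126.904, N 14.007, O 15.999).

First, the molecular formula is C11H17IO3 (counting implicit H from valence).
  C: 11 × 12.011 = 132.121
  H: 17 × 1.008 = 17.136
  I: 1 × 126.904 = 126.904
  O: 3 × 15.999 = 47.997
Sum: 11×12.011 + 17×1.008 + 1×126.904 + 3×15.999 = 324.158 → 324.16 g/mol.

324.16 g/mol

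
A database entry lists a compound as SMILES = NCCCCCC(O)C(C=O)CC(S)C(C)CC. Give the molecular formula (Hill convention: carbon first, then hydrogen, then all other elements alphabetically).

Walk through each heavy atom and fill implicit hydrogens from standard valence (C 4, N 3, O 2, S 2, halogen 1):
  atom 1: N, bond orders sum to 1 (valence 3) → 2 H
  atom 2: C, bond orders sum to 2 (valence 4) → 2 H
  atom 3: C, bond orders sum to 2 (valence 4) → 2 H
  atom 4: C, bond orders sum to 2 (valence 4) → 2 H
  atom 5: C, bond orders sum to 2 (valence 4) → 2 H
  atom 6: C, bond orders sum to 2 (valence 4) → 2 H
  atom 7: C, bond orders sum to 3 (valence 4) → 1 H
  atom 8: O, bond orders sum to 1 (valence 2) → 1 H
  atom 9: C, bond orders sum to 3 (valence 4) → 1 H
  atom 10: C, bond orders sum to 3 (valence 4) → 1 H
  atom 11: O, bond orders sum to 2 (valence 2) → 0 H
  atom 12: C, bond orders sum to 2 (valence 4) → 2 H
  atom 13: C, bond orders sum to 3 (valence 4) → 1 H
  atom 14: S, bond orders sum to 1 (valence 2) → 1 H
  atom 15: C, bond orders sum to 3 (valence 4) → 1 H
  atom 16: C, bond orders sum to 1 (valence 4) → 3 H
  atom 17: C, bond orders sum to 2 (valence 4) → 2 H
  atom 18: C, bond orders sum to 1 (valence 4) → 3 H
Totals → C:14, H:29, N:1, O:2, S:1.
In Hill order: C14H29NO2S.

C14H29NO2S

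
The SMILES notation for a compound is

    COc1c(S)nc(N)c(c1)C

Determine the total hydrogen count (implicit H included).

Walk through each heavy atom and fill implicit hydrogens from standard valence (C 4, N 3, O 2, S 2, halogen 1); for lowercase aromatic atoms, an aromatic c carries 1 H when it has two neighbours and 0 H with three, and aromatic n carries 0 H:
  atom 1: C, bond orders sum to 1 (valence 4) → 3 H
  atom 2: O, bond orders sum to 2 (valence 2) → 0 H
  atom 3: aromatic c, 3 neighbours → 0 H
  atom 4: aromatic c, 3 neighbours → 0 H
  atom 5: S, bond orders sum to 1 (valence 2) → 1 H
  atom 6: aromatic n, 2 neighbours → 0 H
  atom 7: aromatic c, 3 neighbours → 0 H
  atom 8: N, bond orders sum to 1 (valence 3) → 2 H
  atom 9: aromatic c, 3 neighbours → 0 H
  atom 10: aromatic c, 2 neighbours → 1 H
  atom 11: C, bond orders sum to 1 (valence 4) → 3 H
Total hydrogens: 10.

10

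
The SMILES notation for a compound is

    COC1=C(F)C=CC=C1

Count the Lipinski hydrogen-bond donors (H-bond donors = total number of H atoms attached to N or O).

0

Donors: find every N or O and count the H atoms it carries.
  atom 2 (O): bond orders sum to 2 → 0 H
Lipinski HBD = 0.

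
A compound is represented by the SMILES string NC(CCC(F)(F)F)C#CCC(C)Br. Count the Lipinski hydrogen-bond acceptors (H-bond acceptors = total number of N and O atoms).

1

N atoms: 1; O atoms: 0.
Lipinski HBA = 1 + 0 = 1.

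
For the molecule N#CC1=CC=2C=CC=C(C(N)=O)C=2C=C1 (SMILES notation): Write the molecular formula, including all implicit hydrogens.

Walk through each heavy atom and fill implicit hydrogens from standard valence (C 4, N 3, O 2, S 2, halogen 1):
  atom 1: N, bond orders sum to 3 (valence 3) → 0 H
  atom 2: C, bond orders sum to 4 (valence 4) → 0 H
  atom 3: C, bond orders sum to 4 (valence 4) → 0 H
  atom 4: C, bond orders sum to 3 (valence 4) → 1 H
  atom 5: C, bond orders sum to 4 (valence 4) → 0 H
  atom 6: C, bond orders sum to 3 (valence 4) → 1 H
  atom 7: C, bond orders sum to 3 (valence 4) → 1 H
  atom 8: C, bond orders sum to 3 (valence 4) → 1 H
  atom 9: C, bond orders sum to 4 (valence 4) → 0 H
  atom 10: C, bond orders sum to 4 (valence 4) → 0 H
  atom 11: N, bond orders sum to 1 (valence 3) → 2 H
  atom 12: O, bond orders sum to 2 (valence 2) → 0 H
  atom 13: C, bond orders sum to 4 (valence 4) → 0 H
  atom 14: C, bond orders sum to 3 (valence 4) → 1 H
  atom 15: C, bond orders sum to 3 (valence 4) → 1 H
Totals → C:12, H:8, N:2, O:1.

C12H8N2O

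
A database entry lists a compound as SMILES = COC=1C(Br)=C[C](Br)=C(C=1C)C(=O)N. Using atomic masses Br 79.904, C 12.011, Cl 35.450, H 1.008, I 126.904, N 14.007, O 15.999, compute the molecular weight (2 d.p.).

322.98 g/mol

First, the molecular formula is C9H9Br2NO2 (counting implicit H from valence).
  Br: 2 × 79.904 = 159.808
  C: 9 × 12.011 = 108.099
  H: 9 × 1.008 = 9.072
  N: 1 × 14.007 = 14.007
  O: 2 × 15.999 = 31.998
Sum: 2×79.904 + 9×12.011 + 9×1.008 + 1×14.007 + 2×15.999 = 322.984 → 322.98 g/mol.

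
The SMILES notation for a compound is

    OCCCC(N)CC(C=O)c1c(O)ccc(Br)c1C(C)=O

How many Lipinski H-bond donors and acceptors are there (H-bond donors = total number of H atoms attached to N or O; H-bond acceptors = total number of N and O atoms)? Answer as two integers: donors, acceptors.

4, 5

Donors: find every N or O and count the H atoms it carries.
  atom 1 (O): bond orders sum to 1 → 1 H
  atom 6 (N): bond orders sum to 1 → 2 H
  atom 10 (O): bond orders sum to 2 → 0 H
  atom 13 (O): bond orders sum to 1 → 1 H
  atom 21 (O): bond orders sum to 2 → 0 H
Lipinski HBD = 4.
Acceptors: N atoms = 1, O atoms = 4 → HBA = 5.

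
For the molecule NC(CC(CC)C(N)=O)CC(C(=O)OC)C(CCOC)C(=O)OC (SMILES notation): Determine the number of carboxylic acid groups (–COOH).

0

Scan the SMILES for the carboxylic acid motif — none present.
Groups that are present: 1 amide, 2 ester, 1 ether, 1 primary amine.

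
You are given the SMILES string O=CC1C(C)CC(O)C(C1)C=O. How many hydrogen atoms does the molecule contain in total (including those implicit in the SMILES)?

Walk through each heavy atom and fill implicit hydrogens from standard valence (C 4, N 3, O 2, S 2, halogen 1):
  atom 1: O, bond orders sum to 2 (valence 2) → 0 H
  atom 2: C, bond orders sum to 3 (valence 4) → 1 H
  atom 3: C, bond orders sum to 3 (valence 4) → 1 H
  atom 4: C, bond orders sum to 3 (valence 4) → 1 H
  atom 5: C, bond orders sum to 1 (valence 4) → 3 H
  atom 6: C, bond orders sum to 2 (valence 4) → 2 H
  atom 7: C, bond orders sum to 3 (valence 4) → 1 H
  atom 8: O, bond orders sum to 1 (valence 2) → 1 H
  atom 9: C, bond orders sum to 3 (valence 4) → 1 H
  atom 10: C, bond orders sum to 2 (valence 4) → 2 H
  atom 11: C, bond orders sum to 3 (valence 4) → 1 H
  atom 12: O, bond orders sum to 2 (valence 2) → 0 H
Total hydrogens: 14.

14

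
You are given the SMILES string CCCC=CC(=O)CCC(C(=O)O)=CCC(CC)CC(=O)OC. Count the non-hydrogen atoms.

23

Every atom symbol written in the SMILES (organic subset) is one heavy atom; implicit H are not written.
Heavy atoms by element → C:18, O:5.
Total: 23.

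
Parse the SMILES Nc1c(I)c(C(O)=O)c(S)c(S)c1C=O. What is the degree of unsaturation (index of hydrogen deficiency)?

Molecular formula: C8H6INO3S2.
DoU = (2C + 2 + N − H − X) / 2, where X is the halogen count and O/S are ignored.
    = (2·8 + 2 + 1 − 6 − 1) / 2 = 12 / 2 = 6.

6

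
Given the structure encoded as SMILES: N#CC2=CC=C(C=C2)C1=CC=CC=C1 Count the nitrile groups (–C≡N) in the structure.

1

The nitrile motif appears at heavy-atom position 2 in the SMILES.
Nitrile count: 1.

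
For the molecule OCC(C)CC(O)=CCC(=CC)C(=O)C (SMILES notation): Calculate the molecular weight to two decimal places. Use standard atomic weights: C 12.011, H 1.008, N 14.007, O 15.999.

First, the molecular formula is C12H20O3 (counting implicit H from valence).
  C: 12 × 12.011 = 144.132
  H: 20 × 1.008 = 20.160
  O: 3 × 15.999 = 47.997
Sum: 12×12.011 + 20×1.008 + 3×15.999 = 212.289 → 212.29 g/mol.

212.29 g/mol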